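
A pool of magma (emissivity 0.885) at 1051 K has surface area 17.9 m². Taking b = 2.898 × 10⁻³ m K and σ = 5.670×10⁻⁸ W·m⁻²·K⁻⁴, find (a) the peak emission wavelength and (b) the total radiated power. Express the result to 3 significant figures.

(a) λ_max = b/T = 2.898×10⁻³/1051 = 2.757×10⁻⁶ m = 2.76×10³ nm.
Area A = 17.9 m².
(b) P = εσAT⁴ = 0.885×5.670×10⁻⁸×17.9×(1051)⁴ = 1.10×10⁶ W.

λ_max ≈ 2.76×10³ nm; P ≈ 1.10×10⁶ W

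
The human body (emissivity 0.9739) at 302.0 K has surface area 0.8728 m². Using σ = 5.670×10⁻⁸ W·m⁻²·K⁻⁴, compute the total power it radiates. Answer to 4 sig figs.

Area A = 0.8728 m².
P = εσAT⁴ = 0.9739 × 5.670×10⁻⁸ × 0.8728 × (302.0)⁴ = 400.9 W.

P ≈ 400.9 W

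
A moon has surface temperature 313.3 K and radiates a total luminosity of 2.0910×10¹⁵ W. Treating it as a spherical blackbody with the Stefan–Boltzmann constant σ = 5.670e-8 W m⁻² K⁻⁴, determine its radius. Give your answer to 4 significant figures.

R ≈ 5.519×10⁵ m

L = 4πR²σT⁴ ⇒ R = √(L/(4πσT⁴)).
σT⁴ = 546.292 W/m², so R = √(2.0910×10¹⁵/(4π×546.292)) = 5.519×10⁵ m.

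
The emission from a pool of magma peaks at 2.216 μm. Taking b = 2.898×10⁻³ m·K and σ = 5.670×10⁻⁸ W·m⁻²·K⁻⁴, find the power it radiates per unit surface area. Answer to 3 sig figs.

Wien's law: T = b/λ_max = 2.898×10⁻³/2.216×10⁻⁶ = 1307.76 K.
Then I = σT⁴ = 5.670×10⁻⁸×(1307.76)⁴ = 1.66×10⁵ W/m².

I ≈ 1.66×10⁵ W/m²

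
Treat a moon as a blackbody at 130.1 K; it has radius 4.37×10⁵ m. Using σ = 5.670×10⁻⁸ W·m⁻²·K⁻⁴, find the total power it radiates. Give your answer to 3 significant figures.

Surface area A = 4πR² = 4π(4.37×10⁵ m)² = 2.39979×10¹² m².
P = σAT⁴ = 5.670×10⁻⁸ × 2.39979×10¹² × (130.1)⁴ = 3.90×10¹³ W.

P ≈ 3.90×10¹³ W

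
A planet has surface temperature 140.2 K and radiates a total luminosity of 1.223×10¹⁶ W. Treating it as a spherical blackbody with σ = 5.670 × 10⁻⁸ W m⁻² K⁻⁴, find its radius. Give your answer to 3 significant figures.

L = 4πR²σT⁴ ⇒ R = √(L/(4πσT⁴)).
σT⁴ = 21.9066 W/m², so R = √(1.223×10¹⁶/(4π×21.9066)) = 6.67×10⁶ m.

R ≈ 6.67×10⁶ m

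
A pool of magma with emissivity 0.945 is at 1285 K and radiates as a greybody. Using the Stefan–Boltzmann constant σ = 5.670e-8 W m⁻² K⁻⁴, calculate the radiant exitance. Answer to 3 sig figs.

Stefan–Boltzmann: I = εσT⁴ = 0.945 × 5.670×10⁻⁸ × (1285)⁴ = 1.46×10⁵ W/m².

I ≈ 1.46×10⁵ W/m²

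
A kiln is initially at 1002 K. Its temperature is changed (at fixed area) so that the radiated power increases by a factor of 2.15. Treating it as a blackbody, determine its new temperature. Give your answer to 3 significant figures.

P ∝ T⁴, so T₂/T₁ = (P₂/P₁)^(1/4) = (2.15)^(1/4) = 1.21090.
T₂ = 1002 × 1.21090 = 1.21×10³ K.

T₂ ≈ 1.21×10³ K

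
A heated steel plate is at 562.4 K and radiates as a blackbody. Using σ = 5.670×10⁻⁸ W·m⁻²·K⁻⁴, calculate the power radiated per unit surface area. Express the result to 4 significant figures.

I ≈ 5672 W/m²

Stefan–Boltzmann: I = σT⁴ = 5.670×10⁻⁸ × (562.4)⁴ = 5672 W/m².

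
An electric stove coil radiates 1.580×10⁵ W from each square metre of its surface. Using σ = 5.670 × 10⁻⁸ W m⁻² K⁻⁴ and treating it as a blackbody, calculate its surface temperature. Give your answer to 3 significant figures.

I = σT⁴, so T = (I/σ)^(1/4) = (1.580×10⁵/(5.670×10⁻⁸))^(1/4) = 1.29×10³ K.

T ≈ 1.29×10³ K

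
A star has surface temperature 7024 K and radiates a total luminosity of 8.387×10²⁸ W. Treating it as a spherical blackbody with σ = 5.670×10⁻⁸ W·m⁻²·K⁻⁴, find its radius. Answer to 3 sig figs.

L = 4πR²σT⁴ ⇒ R = √(L/(4πσT⁴)).
σT⁴ = 1.38013×10⁸ W/m², so R = √(8.387×10²⁸/(4π×1.38013×10⁸)) = 6.95×10⁹ m.

R ≈ 6.95×10⁹ m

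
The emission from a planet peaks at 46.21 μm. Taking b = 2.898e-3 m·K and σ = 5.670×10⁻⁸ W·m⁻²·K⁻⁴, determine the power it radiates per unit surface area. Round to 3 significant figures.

I ≈ 0.877 W/m²

Wien's law: T = b/λ_max = 2.898×10⁻³/4.621×10⁻⁵ = 62.7137 K.
Then I = σT⁴ = 5.670×10⁻⁸×(62.7137)⁴ = 0.877 W/m².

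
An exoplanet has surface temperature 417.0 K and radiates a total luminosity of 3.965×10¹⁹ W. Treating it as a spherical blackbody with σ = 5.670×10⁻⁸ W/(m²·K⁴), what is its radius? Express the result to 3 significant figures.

R ≈ 4.29×10⁷ m

L = 4πR²σT⁴ ⇒ R = √(L/(4πσT⁴)).
σT⁴ = 1714.46 W/m², so R = √(3.965×10¹⁹/(4π×1714.46)) = 4.29×10⁷ m.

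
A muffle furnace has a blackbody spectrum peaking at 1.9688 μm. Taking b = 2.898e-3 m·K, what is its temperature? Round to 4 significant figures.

T ≈ 1472 K

Wien's law gives T = b/λ_max = (2.898×10⁻³ m·K)/(1.9688×10⁻⁶ m) = 1472 K.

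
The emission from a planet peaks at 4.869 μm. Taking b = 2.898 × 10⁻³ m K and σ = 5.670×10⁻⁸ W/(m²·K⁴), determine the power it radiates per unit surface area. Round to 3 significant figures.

Wien's law: T = b/λ_max = 2.898×10⁻³/4.869×10⁻⁶ = 595.194 K.
Then I = σT⁴ = 5.670×10⁻⁸×(595.194)⁴ = 7.12×10³ W/m².

I ≈ 7.12×10³ W/m²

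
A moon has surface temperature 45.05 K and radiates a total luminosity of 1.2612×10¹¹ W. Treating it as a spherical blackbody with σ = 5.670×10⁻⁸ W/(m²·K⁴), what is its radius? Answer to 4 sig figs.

R ≈ 2.073×10⁵ m

L = 4πR²σT⁴ ⇒ R = √(L/(4πσT⁴)).
σT⁴ = 0.233541 W/m², so R = √(1.2612×10¹¹/(4π×0.233541)) = 2.073×10⁵ m.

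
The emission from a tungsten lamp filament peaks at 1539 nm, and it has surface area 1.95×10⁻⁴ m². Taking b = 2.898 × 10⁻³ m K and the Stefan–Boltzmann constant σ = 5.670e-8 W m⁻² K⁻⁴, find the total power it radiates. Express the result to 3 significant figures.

P ≈ 139 W

Wien's law: T = b/λ_max = 2.898×10⁻³/1.539×10⁻⁶ = 1883.04 K.
Area A = 1.95×10⁻⁴ m².
Then P = σAT⁴ = 5.670×10⁻⁸×1.95×10⁻⁴×(1883.04)⁴ = 139 W.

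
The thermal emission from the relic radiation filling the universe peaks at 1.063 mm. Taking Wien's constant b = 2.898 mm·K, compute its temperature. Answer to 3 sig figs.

T ≈ 2.73 K

Wien's law gives T = b/λ_max = (2.898×10⁻³ m·K)/(1.063×10⁻³ m) = 2.73 K.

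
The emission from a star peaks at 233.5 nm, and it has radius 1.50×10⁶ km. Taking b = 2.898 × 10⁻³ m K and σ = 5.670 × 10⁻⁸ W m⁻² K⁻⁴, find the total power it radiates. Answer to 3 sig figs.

P ≈ 3.80×10²⁸ W

Wien's law: T = b/λ_max = 2.898×10⁻³/2.335×10⁻⁷ = 12411.1 K.
Surface area A = 4πR² = 4π(1.50×10⁹ m)² = 2.82743×10¹⁹ m².
Then P = σAT⁴ = 5.670×10⁻⁸×2.82743×10¹⁹×(12411.1)⁴ = 3.80×10²⁸ W.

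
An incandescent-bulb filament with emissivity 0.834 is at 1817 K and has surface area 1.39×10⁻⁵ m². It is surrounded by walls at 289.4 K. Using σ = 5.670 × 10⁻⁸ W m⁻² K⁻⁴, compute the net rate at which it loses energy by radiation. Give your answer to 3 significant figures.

Area A = 1.39×10⁻⁵ m².
Net radiated power P_net = εσA(T⁴ − T₀⁴) = 0.834×5.670×10⁻⁸×1.39×10⁻⁵×(1817⁴ − 289.4⁴).
T⁴ − T₀⁴ = 1.08998×10¹³ − 7.01446×10⁹ = 1.08928×10¹³ K⁴, so P_net = 7.16 W.

Net loss ≈ 7.16 W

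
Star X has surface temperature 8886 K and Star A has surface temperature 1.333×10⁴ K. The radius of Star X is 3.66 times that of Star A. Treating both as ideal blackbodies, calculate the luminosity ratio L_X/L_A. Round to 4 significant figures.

L_X/L_A ≈ 2.645

L ∝ R²T⁴, so L_X/L_A = (R_X/R_A)²(T_X/T_A)⁴ = (3.66)² × (8886/1.333×10⁴)⁴ = 13.3956 × 0.197472 = 2.645.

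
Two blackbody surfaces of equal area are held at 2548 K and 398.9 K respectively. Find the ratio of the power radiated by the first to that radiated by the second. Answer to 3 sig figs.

With equal areas, P₁/P₂ = (T₁/T₂)⁴ = (2548/398.9)⁴ = 1.66×10³.

P₁/P₂ ≈ 1.66×10³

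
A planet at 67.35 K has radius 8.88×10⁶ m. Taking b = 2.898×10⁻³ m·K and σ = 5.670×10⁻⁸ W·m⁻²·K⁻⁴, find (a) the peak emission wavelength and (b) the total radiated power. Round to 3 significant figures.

(a) λ_max = b/T = 2.898×10⁻³/67.35 = 4.303×10⁻⁵ m = 43.0 μm.
Surface area A = 4πR² = 4π(8.88×10⁶ m)² = 9.90914×10¹⁴ m².
(b) P = σAT⁴ = 5.670×10⁻⁸×9.90914×10¹⁴×(67.35)⁴ = 1.16×10¹⁵ W.

λ_max ≈ 43.0 μm; P ≈ 1.16×10¹⁵ W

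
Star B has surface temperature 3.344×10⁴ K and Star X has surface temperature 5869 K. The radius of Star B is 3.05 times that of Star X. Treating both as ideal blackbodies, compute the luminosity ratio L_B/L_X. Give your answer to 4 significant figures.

L ∝ R²T⁴, so L_B/L_X = (R_B/R_X)²(T_B/T_X)⁴ = (3.05)² × (3.344×10⁴/5869)⁴ = 9.3025 × 1053.92 = 9804.

L_B/L_X ≈ 9804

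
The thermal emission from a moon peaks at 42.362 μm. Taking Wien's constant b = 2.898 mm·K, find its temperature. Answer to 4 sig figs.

T ≈ 68.41 K

Wien's law gives T = b/λ_max = (2.898×10⁻³ m·K)/(4.2362×10⁻⁵ m) = 68.41 K.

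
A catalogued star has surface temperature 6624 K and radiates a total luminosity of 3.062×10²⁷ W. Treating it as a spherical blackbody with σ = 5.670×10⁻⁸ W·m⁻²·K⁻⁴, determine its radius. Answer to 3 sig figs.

L = 4πR²σT⁴ ⇒ R = √(L/(4πσT⁴)).
σT⁴ = 1.09160×10⁸ W/m², so R = √(3.062×10²⁷/(4π×1.09160×10⁸)) = 1.49×10⁹ m.

R ≈ 1.49×10⁹ m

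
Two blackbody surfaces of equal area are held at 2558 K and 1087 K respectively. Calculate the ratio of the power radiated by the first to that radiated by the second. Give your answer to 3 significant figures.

With equal areas, P₁/P₂ = (T₁/T₂)⁴ = (2558/1087)⁴ = 30.7.

P₁/P₂ ≈ 30.7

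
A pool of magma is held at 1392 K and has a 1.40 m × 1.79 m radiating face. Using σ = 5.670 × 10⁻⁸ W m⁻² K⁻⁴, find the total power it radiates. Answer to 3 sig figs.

Area A = 1.40 × 1.79 = 2.506 m².
P = σAT⁴ = 5.670×10⁻⁸ × 2.506 × (1392)⁴ = 5.33×10⁵ W.

P ≈ 5.33×10⁵ W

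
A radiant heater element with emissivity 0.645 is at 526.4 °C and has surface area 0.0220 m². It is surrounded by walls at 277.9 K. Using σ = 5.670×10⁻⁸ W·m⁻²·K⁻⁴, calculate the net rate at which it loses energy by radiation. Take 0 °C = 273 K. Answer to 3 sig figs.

Net loss ≈ 324 W

T = 526.4 °C + 273 = 799.4 K.
Area A = 0.0220 m².
Net radiated power P_net = εσA(T⁴ − T₀⁴) = 0.645×5.670×10⁻⁸×0.0220×(799.4⁴ − 277.9⁴).
T⁴ − T₀⁴ = 4.08373×10¹¹ − 5.96423×10⁹ = 4.02409×10¹¹ K⁴, so P_net = 324 W.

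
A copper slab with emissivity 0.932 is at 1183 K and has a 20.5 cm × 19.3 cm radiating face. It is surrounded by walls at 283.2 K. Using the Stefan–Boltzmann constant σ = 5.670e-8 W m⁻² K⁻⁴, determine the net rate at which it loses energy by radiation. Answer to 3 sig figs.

Net loss ≈ 4.08×10³ W

Area A = 0.205 × 0.193 = 0.039565 m².
Net radiated power P_net = εσA(T⁴ − T₀⁴) = 0.932×5.670×10⁻⁸×0.039565×(1183⁴ − 283.2⁴).
T⁴ − T₀⁴ = 1.95857×10¹² − 6.43240×10⁹ = 1.95214×10¹² K⁴, so P_net = 4.08×10³ W.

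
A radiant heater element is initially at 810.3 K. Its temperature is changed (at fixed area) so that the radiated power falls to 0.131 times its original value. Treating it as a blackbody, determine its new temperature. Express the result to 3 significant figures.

P ∝ T⁴, so T₂/T₁ = (P₂/P₁)^(1/4) = (0.131)^(1/4) = 0.601614.
T₂ = 810.3 × 0.601614 = 487 K.

T₂ ≈ 487 K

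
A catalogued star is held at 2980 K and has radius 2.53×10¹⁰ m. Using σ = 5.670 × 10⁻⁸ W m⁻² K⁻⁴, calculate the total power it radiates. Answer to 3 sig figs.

P ≈ 3.60×10²⁸ W

Surface area A = 4πR² = 4π(2.53×10¹⁰ m)² = 8.04361×10²¹ m².
P = σAT⁴ = 5.670×10⁻⁸ × 8.04361×10²¹ × (2980)⁴ = 3.60×10²⁸ W.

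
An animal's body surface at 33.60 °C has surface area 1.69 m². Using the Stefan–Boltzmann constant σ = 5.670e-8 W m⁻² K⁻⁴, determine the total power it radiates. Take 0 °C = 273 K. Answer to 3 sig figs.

T = 33.60 °C + 273 = 306.60 K.
Area A = 1.69 m².
P = σAT⁴ = 5.670×10⁻⁸ × 1.69 × (306.60)⁴ = 847 W.

P ≈ 847 W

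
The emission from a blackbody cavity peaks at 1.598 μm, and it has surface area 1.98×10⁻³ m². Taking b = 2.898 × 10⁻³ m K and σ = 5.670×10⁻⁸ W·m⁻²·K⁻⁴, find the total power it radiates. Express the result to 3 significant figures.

P ≈ 1.21×10³ W

Wien's law: T = b/λ_max = 2.898×10⁻³/1.598×10⁻⁶ = 1813.52 K.
Area A = 1.98×10⁻³ m².
Then P = σAT⁴ = 5.670×10⁻⁸×1.98×10⁻³×(1813.52)⁴ = 1.21×10³ W.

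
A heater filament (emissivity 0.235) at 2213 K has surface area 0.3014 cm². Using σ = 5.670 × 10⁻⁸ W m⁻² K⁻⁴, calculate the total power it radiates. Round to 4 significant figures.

P ≈ 9.632 W

Area A = 0.3014 cm² = 3.014×10⁻⁵ m².
P = εσAT⁴ = 0.235 × 5.670×10⁻⁸ × 3.014×10⁻⁵ × (2213)⁴ = 9.632 W.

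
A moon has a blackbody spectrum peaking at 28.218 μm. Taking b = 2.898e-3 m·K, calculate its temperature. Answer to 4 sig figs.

Wien's law gives T = b/λ_max = (2.898×10⁻³ m·K)/(2.8218×10⁻⁵ m) = 102.7 K.

T ≈ 102.7 K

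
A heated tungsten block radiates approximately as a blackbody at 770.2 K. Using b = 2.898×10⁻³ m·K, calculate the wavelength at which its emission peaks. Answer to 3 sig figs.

Wien's displacement law: λ_max = b/T = (2.898×10⁻³ m·K)/(770.2 K) = 3.763×10⁻⁶ m.
That is 3.76 μm, in the infrared range.

λ_max ≈ 3.76 μm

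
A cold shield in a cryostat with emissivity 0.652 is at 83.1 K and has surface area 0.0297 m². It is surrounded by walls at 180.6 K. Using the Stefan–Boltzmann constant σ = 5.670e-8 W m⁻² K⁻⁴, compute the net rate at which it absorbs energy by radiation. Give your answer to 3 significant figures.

Area A = 0.0297 m².
Net radiated power P_net = εσA(T⁴ − T₀⁴) = 0.652×5.670×10⁻⁸×0.0297×(83.1⁴ − 180.6⁴).
T⁴ − T₀⁴ = 4.76874×10⁷ − 1.06383×10⁹ = -1.01614×10⁹ K⁴, so P_net = -1.12 W — negative, meaning a net gain of 1.12 W.

Net gain ≈ 1.12 W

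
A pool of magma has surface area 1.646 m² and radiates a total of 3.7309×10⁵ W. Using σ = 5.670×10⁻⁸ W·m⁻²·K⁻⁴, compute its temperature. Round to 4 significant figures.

Area A = 1.646 m².
P = σAT⁴ ⇒ T = (P/(σA))^(1/4) = (3.7309×10⁵/(5.670×10⁻⁸×1.646))^(1/4) = 1414 K.

T ≈ 1414 K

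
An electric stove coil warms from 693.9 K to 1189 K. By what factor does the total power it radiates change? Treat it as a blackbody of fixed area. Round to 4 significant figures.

P₂/P₁ ≈ 8.621

P ∝ T⁴, so P₂/P₁ = (T₂/T₁)⁴ = (1189/693.9)⁴ = (1.71350)⁴ = 8.621.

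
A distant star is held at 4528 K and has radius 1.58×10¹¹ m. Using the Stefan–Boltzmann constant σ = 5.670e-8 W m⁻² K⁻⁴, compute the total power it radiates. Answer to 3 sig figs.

P ≈ 7.48×10³⁰ W

Surface area A = 4πR² = 4π(1.58×10¹¹ m)² = 3.13707×10²³ m².
P = σAT⁴ = 5.670×10⁻⁸ × 3.13707×10²³ × (4528)⁴ = 7.48×10³⁰ W.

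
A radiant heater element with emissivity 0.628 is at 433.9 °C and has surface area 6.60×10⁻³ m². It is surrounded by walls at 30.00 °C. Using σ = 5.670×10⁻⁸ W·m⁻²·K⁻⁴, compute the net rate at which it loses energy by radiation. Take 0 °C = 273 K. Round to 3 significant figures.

Net loss ≈ 56.7 W

T = 433.9 °C + 273 = 706.9 K.
Surroundings: T = 30.00 °C + 273 = 303.00 K.
Area A = 6.60×10⁻³ m².
Net radiated power P_net = εσA(T⁴ − T₀⁴) = 0.628×5.670×10⁻⁸×6.60×10⁻³×(706.9⁴ − 303.00⁴).
T⁴ − T₀⁴ = 2.49708×10¹¹ − 8.42889×10⁹ = 2.41279×10¹¹ K⁴, so P_net = 56.7 W.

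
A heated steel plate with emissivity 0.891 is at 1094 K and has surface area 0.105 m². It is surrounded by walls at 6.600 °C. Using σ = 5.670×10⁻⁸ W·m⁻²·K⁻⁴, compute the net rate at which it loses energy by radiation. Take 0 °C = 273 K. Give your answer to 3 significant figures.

Surroundings: T = 6.600 °C + 273 = 279.600 K.
Area A = 0.105 m².
Net radiated power P_net = εσA(T⁴ − T₀⁴) = 0.891×5.670×10⁻⁸×0.105×(1094⁴ − 279.600⁴).
T⁴ − T₀⁴ = 1.43242×10¹² − 6.11151×10⁹ = 1.42631×10¹² K⁴, so P_net = 7.57×10³ W.

Net loss ≈ 7.57×10³ W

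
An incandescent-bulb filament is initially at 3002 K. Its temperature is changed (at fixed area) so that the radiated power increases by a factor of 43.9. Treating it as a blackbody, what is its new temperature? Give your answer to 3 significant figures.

T₂ ≈ 7.73×10³ K

P ∝ T⁴, so T₂/T₁ = (P₂/P₁)^(1/4) = (43.9)^(1/4) = 2.57404.
T₂ = 3002 × 2.57404 = 7.73×10³ K.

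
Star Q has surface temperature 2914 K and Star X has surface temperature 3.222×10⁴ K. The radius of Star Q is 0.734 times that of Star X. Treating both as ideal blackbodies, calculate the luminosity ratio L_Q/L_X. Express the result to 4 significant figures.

L ∝ R²T⁴, so L_Q/L_X = (R_Q/R_X)²(T_Q/T_X)⁴ = (0.734)² × (2914/3.222×10⁴)⁴ = 0.538756 × 6.69046×10⁻⁵ = 3.605×10⁻⁵.

L_Q/L_X ≈ 3.605×10⁻⁵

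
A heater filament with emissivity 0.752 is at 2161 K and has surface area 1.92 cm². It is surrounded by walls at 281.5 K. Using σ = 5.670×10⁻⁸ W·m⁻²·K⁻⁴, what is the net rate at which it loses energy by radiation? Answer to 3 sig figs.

Net loss ≈ 178 W

Area A = 1.92 cm² = 1.92×10⁻⁴ m².
Net radiated power P_net = εσA(T⁴ − T₀⁴) = 0.752×5.670×10⁻⁸×1.92×10⁻⁴×(2161⁴ − 281.5⁴).
T⁴ − T₀⁴ = 2.18082×10¹³ − 6.27933×10⁹ = 2.18019×10¹³ K⁴, so P_net = 178 W.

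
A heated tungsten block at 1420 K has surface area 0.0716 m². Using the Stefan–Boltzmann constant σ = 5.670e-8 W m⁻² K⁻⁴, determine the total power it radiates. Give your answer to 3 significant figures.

P ≈ 1.65×10⁴ W

Area A = 0.0716 m².
P = σAT⁴ = 5.670×10⁻⁸ × 0.0716 × (1420)⁴ = 1.65×10⁴ W.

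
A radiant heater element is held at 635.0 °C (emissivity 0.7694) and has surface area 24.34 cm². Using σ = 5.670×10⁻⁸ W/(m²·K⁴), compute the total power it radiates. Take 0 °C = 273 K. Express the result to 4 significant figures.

T = 635.0 °C + 273 = 908.0 K.
Area A = 24.34 cm² = 2.434×10⁻³ m².
P = εσAT⁴ = 0.7694 × 5.670×10⁻⁸ × 2.434×10⁻³ × (908.0)⁴ = 72.18 W.

P ≈ 72.18 W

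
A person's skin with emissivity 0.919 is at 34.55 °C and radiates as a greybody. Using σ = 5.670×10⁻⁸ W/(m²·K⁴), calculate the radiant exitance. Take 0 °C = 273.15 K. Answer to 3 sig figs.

I ≈ 467 W/m²

T = 34.55 °C + 273.15 = 307.70 K.
Stefan–Boltzmann: I = εσT⁴ = 0.919 × 5.670×10⁻⁸ × (307.70)⁴ = 467 W/m².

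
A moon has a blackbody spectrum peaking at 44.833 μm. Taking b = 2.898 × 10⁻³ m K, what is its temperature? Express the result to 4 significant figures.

Wien's law gives T = b/λ_max = (2.898×10⁻³ m·K)/(4.4833×10⁻⁵ m) = 64.64 K.

T ≈ 64.64 K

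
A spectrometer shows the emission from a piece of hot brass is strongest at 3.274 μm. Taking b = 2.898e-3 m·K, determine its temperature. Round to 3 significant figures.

Wien's law gives T = b/λ_max = (2.898×10⁻³ m·K)/(3.274×10⁻⁶ m) = 885 K.

T ≈ 885 K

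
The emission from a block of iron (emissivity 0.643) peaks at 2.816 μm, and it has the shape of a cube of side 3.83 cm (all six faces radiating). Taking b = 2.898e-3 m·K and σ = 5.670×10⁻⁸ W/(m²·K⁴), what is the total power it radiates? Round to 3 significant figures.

P ≈ 360 W

Wien's law: T = b/λ_max = 2.898×10⁻³/2.816×10⁻⁶ = 1029.12 K.
Area A = 6s² = 6×(0.0383 m)² = 8.80134×10⁻³ m².
Then P = εσAT⁴ = 0.643×5.670×10⁻⁸×8.80134×10⁻³×(1029.12)⁴ = 360 W.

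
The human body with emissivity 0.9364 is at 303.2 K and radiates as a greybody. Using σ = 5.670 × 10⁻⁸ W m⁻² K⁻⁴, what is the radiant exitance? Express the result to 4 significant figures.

Stefan–Boltzmann: I = εσT⁴ = 0.9364 × 5.670×10⁻⁸ × (303.2)⁴ = 448.7 W/m².

I ≈ 448.7 W/m²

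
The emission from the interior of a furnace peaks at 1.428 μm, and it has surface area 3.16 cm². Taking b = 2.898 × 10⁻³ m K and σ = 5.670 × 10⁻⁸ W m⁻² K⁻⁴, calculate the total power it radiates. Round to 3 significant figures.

P ≈ 304 W

Wien's law: T = b/λ_max = 2.898×10⁻³/1.428×10⁻⁶ = 2029.41 K.
Area A = 3.16 cm² = 3.16×10⁻⁴ m².
Then P = σAT⁴ = 5.670×10⁻⁸×3.16×10⁻⁴×(2029.41)⁴ = 304 W.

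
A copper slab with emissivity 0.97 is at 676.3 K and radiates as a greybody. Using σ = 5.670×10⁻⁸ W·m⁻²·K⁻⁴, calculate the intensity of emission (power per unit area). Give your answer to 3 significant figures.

Stefan–Boltzmann: I = εσT⁴ = 0.97 × 5.670×10⁻⁸ × (676.3)⁴ = 1.15×10⁴ W/m².

I ≈ 1.15×10⁴ W/m²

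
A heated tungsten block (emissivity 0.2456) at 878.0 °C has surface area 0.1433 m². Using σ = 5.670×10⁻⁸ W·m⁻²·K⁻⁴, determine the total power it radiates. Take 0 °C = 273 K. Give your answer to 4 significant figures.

P ≈ 3502 W

T = 878.0 °C + 273 = 1151.0 K.
Area A = 0.1433 m².
P = εσAT⁴ = 0.2456 × 5.670×10⁻⁸ × 0.1433 × (1151.0)⁴ = 3502 W.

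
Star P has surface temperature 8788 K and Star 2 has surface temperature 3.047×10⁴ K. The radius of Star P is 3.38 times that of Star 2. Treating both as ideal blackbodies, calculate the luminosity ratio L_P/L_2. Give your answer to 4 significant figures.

L ∝ R²T⁴, so L_P/L_2 = (R_P/R_2)²(T_P/T_2)⁴ = (3.38)² × (8788/3.047×10⁴)⁴ = 11.4244 × 6.91943×10⁻³ = 0.07905.

L_P/L_2 ≈ 0.07905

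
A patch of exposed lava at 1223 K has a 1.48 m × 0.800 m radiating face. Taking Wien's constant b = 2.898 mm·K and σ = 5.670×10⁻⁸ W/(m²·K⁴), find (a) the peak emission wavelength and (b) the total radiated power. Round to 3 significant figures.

(a) λ_max = b/T = 2.898×10⁻³/1223 = 2.370×10⁻⁶ m = 2.37×10³ nm.
Area A = 1.48 × 0.800 = 1.184 m².
(b) P = σAT⁴ = 5.670×10⁻⁸×1.184×(1223)⁴ = 1.50×10⁵ W.

λ_max ≈ 2.37×10³ nm; P ≈ 1.50×10⁵ W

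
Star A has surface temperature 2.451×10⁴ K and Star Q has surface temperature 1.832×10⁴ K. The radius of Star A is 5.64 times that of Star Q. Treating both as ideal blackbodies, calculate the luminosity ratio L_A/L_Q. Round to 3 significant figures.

L ∝ R²T⁴, so L_A/L_Q = (R_A/R_Q)²(T_A/T_Q)⁴ = (5.64)² × (2.451×10⁴/1.832×10⁴)⁴ = 31.8096 × 3.20384 = 102.

L_A/L_Q ≈ 102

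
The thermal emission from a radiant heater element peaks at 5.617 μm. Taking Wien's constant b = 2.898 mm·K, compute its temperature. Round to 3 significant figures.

Wien's law gives T = b/λ_max = (2.898×10⁻³ m·K)/(5.617×10⁻⁶ m) = 516 K.

T ≈ 516 K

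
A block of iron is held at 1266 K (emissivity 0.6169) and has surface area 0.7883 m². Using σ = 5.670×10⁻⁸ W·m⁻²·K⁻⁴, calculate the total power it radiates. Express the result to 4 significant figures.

P ≈ 7.083×10⁴ W

Area A = 0.7883 m².
P = εσAT⁴ = 0.6169 × 5.670×10⁻⁸ × 0.7883 × (1266)⁴ = 7.083×10⁴ W.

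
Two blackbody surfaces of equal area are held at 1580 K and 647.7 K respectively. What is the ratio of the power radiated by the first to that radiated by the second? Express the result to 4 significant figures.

With equal areas, P₁/P₂ = (T₁/T₂)⁴ = (1580/647.7)⁴ = 35.41.

P₁/P₂ ≈ 35.41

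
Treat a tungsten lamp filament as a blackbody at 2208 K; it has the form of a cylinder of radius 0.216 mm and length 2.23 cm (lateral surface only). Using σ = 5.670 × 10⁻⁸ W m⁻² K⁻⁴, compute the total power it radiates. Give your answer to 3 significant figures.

Lateral area A = 2πrL = 2π×2.16×10⁻⁴×0.0223 = 3.02648×10⁻⁵ m².
P = σAT⁴ = 5.670×10⁻⁸ × 3.02648×10⁻⁵ × (2208)⁴ = 40.8 W.

P ≈ 40.8 W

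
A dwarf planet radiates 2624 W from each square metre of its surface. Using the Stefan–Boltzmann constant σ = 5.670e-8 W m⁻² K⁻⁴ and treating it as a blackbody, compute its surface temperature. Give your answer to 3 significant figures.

I = σT⁴, so T = (I/σ)^(1/4) = (2624/(5.670×10⁻⁸))^(1/4) = 464 K.

T ≈ 464 K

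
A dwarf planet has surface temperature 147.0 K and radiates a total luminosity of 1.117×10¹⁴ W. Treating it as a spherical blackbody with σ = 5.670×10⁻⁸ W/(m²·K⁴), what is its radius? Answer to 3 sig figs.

R ≈ 5.79×10⁵ m

L = 4πR²σT⁴ ⇒ R = √(L/(4πσT⁴)).
σT⁴ = 26.4760 W/m², so R = √(1.117×10¹⁴/(4π×26.4760)) = 5.79×10⁵ m.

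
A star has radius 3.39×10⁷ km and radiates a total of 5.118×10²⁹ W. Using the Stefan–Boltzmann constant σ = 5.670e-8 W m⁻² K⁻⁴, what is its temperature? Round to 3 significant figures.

Surface area A = 4πR² = 4π(3.39×10¹⁰ m)² = 1.44414×10²² m².
P = σAT⁴ ⇒ T = (P/(σA))^(1/4) = (5.118×10²⁹/(5.670×10⁻⁸×1.44414×10²²))^(1/4) = 5.00×10³ K.

T ≈ 5.00×10³ K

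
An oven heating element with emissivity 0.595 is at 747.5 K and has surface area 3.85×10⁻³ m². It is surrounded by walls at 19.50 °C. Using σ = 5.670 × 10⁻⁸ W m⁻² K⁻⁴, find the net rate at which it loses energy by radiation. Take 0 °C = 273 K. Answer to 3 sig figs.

Surroundings: T = 19.50 °C + 273 = 292.50 K.
Area A = 3.85×10⁻³ m².
Net radiated power P_net = εσA(T⁴ − T₀⁴) = 0.595×5.670×10⁻⁸×3.85×10⁻³×(747.5⁴ − 292.50⁴).
T⁴ − T₀⁴ = 3.12209×10¹¹ − 7.31987×10⁹ = 3.04889×10¹¹ K⁴, so P_net = 39.6 W.

Net loss ≈ 39.6 W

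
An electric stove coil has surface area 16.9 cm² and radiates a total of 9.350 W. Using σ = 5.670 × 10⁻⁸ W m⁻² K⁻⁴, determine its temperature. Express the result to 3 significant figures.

Area A = 16.9 cm² = 1.69×10⁻³ m².
P = σAT⁴ ⇒ T = (P/(σA))^(1/4) = (9.350/(5.670×10⁻⁸×1.69×10⁻³))^(1/4) = 559 K.

T ≈ 559 K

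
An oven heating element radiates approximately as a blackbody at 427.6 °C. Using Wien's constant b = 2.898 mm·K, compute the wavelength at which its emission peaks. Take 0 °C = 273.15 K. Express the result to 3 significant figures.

T = 427.6 °C + 273.15 = 700.75 K.
Wien's displacement law: λ_max = b/T = (2.898×10⁻³ m·K)/(700.75 K) = 4.136×10⁻⁶ m.
That is 4.14 μm, in the infrared range.

λ_max ≈ 4.14 μm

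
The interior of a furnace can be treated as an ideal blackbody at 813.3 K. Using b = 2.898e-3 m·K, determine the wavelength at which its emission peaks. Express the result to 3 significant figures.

Wien's displacement law: λ_max = b/T = (2.898×10⁻³ m·K)/(813.3 K) = 3.563×10⁻⁶ m.
That is 3.56 μm, in the infrared range.

λ_max ≈ 3.56 μm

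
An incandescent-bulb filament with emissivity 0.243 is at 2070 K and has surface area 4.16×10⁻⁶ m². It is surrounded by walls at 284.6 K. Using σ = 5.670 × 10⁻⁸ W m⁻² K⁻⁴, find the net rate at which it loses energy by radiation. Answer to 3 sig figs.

Net loss ≈ 1.05 W

Area A = 4.16×10⁻⁶ m².
Net radiated power P_net = εσA(T⁴ − T₀⁴) = 0.243×5.670×10⁻⁸×4.16×10⁻⁶×(2070⁴ − 284.6⁴).
T⁴ − T₀⁴ = 1.83604×10¹³ − 6.56054×10⁹ = 1.83538×10¹³ K⁴, so P_net = 1.05 W.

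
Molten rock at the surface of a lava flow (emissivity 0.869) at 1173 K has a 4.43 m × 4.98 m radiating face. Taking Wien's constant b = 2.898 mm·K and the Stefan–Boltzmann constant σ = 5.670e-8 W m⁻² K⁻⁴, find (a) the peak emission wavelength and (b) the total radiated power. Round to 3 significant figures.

(a) λ_max = b/T = 2.898×10⁻³/1173 = 2.471×10⁻⁶ m = 2.47×10³ nm.
Area A = 4.43 × 4.98 = 22.0614 m².
(b) P = εσAT⁴ = 0.869×5.670×10⁻⁸×22.0614×(1173)⁴ = 2.06×10⁶ W.

λ_max ≈ 2.47×10³ nm; P ≈ 2.06×10⁶ W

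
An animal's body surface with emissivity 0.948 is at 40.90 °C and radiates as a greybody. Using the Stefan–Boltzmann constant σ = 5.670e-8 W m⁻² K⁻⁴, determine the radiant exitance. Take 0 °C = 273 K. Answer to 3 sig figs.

T = 40.90 °C + 273 = 313.90 K.
Stefan–Boltzmann: I = εσT⁴ = 0.948 × 5.670×10⁻⁸ × (313.90)⁴ = 522 W/m².

I ≈ 522 W/m²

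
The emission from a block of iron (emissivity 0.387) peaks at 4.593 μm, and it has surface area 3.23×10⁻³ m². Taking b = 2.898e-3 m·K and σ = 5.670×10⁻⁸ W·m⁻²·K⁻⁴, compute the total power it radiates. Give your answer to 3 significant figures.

P ≈ 11.2 W

Wien's law: T = b/λ_max = 2.898×10⁻³/4.593×10⁻⁶ = 630.960 K.
Area A = 3.23×10⁻³ m².
Then P = εσAT⁴ = 0.387×5.670×10⁻⁸×3.23×10⁻³×(630.960)⁴ = 11.2 W.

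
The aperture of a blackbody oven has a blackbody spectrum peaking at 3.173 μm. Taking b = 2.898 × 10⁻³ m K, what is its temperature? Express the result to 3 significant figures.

Wien's law gives T = b/λ_max = (2.898×10⁻³ m·K)/(3.173×10⁻⁶ m) = 913 K.

T ≈ 913 K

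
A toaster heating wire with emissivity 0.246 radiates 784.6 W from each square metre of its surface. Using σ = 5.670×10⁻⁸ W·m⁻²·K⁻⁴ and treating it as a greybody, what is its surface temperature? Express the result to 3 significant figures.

I = εσT⁴, so T = (I/εσ)^(1/4) = (784.6/(0.246×5.670×10⁻⁸))^(1/4) = 487 K.

T ≈ 487 K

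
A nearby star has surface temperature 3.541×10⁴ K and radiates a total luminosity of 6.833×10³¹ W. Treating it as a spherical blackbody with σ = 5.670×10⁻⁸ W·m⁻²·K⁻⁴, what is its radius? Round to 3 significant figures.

L = 4πR²σT⁴ ⇒ R = √(L/(4πσT⁴)).
σT⁴ = 8.91429×10¹⁰ W/m², so R = √(6.833×10³¹/(4π×8.91429×10¹⁰)) = 7.81×10⁹ m.

R ≈ 7.81×10⁹ m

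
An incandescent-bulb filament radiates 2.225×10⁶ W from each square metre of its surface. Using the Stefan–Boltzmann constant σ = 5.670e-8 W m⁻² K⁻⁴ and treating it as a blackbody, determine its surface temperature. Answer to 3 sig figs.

I = σT⁴, so T = (I/σ)^(1/4) = (2.225×10⁶/(5.670×10⁻⁸))^(1/4) = 2.50×10³ K.

T ≈ 2.50×10³ K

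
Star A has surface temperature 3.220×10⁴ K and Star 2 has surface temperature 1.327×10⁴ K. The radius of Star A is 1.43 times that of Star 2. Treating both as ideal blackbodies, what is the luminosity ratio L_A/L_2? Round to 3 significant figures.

L_A/L_2 ≈ 70.9

L ∝ R²T⁴, so L_A/L_2 = (R_A/R_2)²(T_A/T_2)⁴ = (1.43)² × (3.220×10⁴/1.327×10⁴)⁴ = 2.0449 × 34.6689 = 70.9.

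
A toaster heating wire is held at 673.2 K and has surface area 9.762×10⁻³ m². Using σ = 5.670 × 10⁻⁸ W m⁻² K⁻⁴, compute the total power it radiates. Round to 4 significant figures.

Area A = 9.762×10⁻³ m².
P = σAT⁴ = 5.670×10⁻⁸ × 9.762×10⁻³ × (673.2)⁴ = 113.7 W.

P ≈ 113.7 W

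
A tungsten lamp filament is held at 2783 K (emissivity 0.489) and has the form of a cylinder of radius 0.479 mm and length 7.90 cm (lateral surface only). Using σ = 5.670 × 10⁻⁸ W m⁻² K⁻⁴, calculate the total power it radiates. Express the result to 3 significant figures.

P ≈ 395 W

Lateral area A = 2πrL = 2π×4.79×10⁻⁴×0.0790 = 2.37762×10⁻⁴ m².
P = εσAT⁴ = 0.489 × 5.670×10⁻⁸ × 2.37762×10⁻⁴ × (2783)⁴ = 395 W.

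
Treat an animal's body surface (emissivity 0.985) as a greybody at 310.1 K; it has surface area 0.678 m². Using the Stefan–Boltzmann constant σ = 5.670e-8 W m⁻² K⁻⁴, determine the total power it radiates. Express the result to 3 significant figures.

P ≈ 350 W

Area A = 0.678 m².
P = εσAT⁴ = 0.985 × 5.670×10⁻⁸ × 0.678 × (310.1)⁴ = 350 W.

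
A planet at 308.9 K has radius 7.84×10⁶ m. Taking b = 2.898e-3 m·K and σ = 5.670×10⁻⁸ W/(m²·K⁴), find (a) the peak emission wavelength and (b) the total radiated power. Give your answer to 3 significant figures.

(a) λ_max = b/T = 2.898×10⁻³/308.9 = 9.382×10⁻⁶ m = 9.38 μm.
Surface area A = 4πR² = 4π(7.84×10⁶ m)² = 7.72400×10¹⁴ m².
(b) P = σAT⁴ = 5.670×10⁻⁸×7.72400×10¹⁴×(308.9)⁴ = 3.99×10¹⁷ W.

λ_max ≈ 9.38 μm; P ≈ 3.99×10¹⁷ W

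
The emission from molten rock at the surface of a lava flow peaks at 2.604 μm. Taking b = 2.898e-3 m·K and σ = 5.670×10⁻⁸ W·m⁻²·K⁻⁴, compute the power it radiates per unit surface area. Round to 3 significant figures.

Wien's law: T = b/λ_max = 2.898×10⁻³/2.604×10⁻⁶ = 1112.90 K.
Then I = σT⁴ = 5.670×10⁻⁸×(1112.90)⁴ = 8.70×10⁴ W/m².

I ≈ 8.70×10⁴ W/m²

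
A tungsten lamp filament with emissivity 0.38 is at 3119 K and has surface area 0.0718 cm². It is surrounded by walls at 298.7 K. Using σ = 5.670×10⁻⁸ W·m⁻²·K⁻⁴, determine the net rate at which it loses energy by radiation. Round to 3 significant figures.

Net loss ≈ 14.6 W

Area A = 0.0718 cm² = 7.18×10⁻⁶ m².
Net radiated power P_net = εσA(T⁴ − T₀⁴) = 0.38×5.670×10⁻⁸×7.18×10⁻⁶×(3119⁴ − 298.7⁴).
T⁴ − T₀⁴ = 9.46371×10¹³ − 7.96051×10⁹ = 9.46291×10¹³ K⁴, so P_net = 14.6 W.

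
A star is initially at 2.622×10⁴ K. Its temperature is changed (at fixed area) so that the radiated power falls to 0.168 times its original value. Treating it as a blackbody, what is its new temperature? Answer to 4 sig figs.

P ∝ T⁴, so T₂/T₁ = (P₂/P₁)^(1/4) = (0.168)^(1/4) = 0.640217.
T₂ = 2.622×10⁴ × 0.640217 = 1.679×10⁴ K.

T₂ ≈ 1.679×10⁴ K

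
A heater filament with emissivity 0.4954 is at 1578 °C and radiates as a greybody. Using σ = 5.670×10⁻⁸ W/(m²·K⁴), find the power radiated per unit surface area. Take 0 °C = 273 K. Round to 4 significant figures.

I ≈ 3.297×10⁵ W/m²

T = 1578 °C + 273 = 1851 K.
Stefan–Boltzmann: I = εσT⁴ = 0.4954 × 5.670×10⁻⁸ × (1851)⁴ = 3.297×10⁵ W/m².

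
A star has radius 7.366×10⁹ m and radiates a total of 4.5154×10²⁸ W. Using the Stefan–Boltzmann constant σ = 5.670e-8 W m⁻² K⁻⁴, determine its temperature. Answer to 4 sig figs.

T ≈ 5846 K

Surface area A = 4πR² = 4π(7.366×10⁹ m)² = 6.81826×10²⁰ m².
P = σAT⁴ ⇒ T = (P/(σA))^(1/4) = (4.5154×10²⁸/(5.670×10⁻⁸×6.81826×10²⁰))^(1/4) = 5846 K.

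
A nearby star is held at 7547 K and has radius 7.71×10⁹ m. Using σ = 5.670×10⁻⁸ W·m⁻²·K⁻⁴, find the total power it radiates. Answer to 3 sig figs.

P ≈ 1.37×10²⁹ W

Surface area A = 4πR² = 4π(7.71×10⁹ m)² = 7.46997×10²⁰ m².
P = σAT⁴ = 5.670×10⁻⁸ × 7.46997×10²⁰ × (7547)⁴ = 1.37×10²⁹ W.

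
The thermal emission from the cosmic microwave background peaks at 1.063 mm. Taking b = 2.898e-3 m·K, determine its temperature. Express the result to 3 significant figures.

T ≈ 2.73 K

Wien's law gives T = b/λ_max = (2.898×10⁻³ m·K)/(1.063×10⁻³ m) = 2.73 K.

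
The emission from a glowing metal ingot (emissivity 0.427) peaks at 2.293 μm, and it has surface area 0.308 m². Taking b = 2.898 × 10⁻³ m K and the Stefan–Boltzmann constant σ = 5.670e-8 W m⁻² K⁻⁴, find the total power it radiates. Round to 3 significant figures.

P ≈ 1.90×10⁴ W

Wien's law: T = b/λ_max = 2.898×10⁻³/2.293×10⁻⁶ = 1263.85 K.
Area A = 0.308 m².
Then P = εσAT⁴ = 0.427×5.670×10⁻⁸×0.308×(1263.85)⁴ = 1.90×10⁴ W.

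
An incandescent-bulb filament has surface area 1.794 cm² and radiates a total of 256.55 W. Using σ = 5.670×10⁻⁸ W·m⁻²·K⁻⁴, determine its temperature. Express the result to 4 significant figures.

T ≈ 2241 K

Area A = 1.794 cm² = 1.794×10⁻⁴ m².
P = σAT⁴ ⇒ T = (P/(σA))^(1/4) = (256.55/(5.670×10⁻⁸×1.794×10⁻⁴))^(1/4) = 2241 K.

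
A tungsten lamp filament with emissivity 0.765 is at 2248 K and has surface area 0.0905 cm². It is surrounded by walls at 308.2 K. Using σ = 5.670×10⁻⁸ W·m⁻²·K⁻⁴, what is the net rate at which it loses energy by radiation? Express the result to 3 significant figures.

Net loss ≈ 10.0 W

Area A = 0.0905 cm² = 9.05×10⁻⁶ m².
Net radiated power P_net = εσA(T⁴ − T₀⁴) = 0.765×5.670×10⁻⁸×9.05×10⁻⁶×(2248⁴ − 308.2⁴).
T⁴ − T₀⁴ = 2.55379×10¹³ − 9.02258×10⁹ = 2.55289×10¹³ K⁴, so P_net = 10.0 W.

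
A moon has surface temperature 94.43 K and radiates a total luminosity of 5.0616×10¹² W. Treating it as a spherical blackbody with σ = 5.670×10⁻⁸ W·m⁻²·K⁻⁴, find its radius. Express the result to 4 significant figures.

R ≈ 2.989×10⁵ m

L = 4πR²σT⁴ ⇒ R = √(L/(4πσT⁴)).
σT⁴ = 4.50841 W/m², so R = √(5.0616×10¹²/(4π×4.50841)) = 2.989×10⁵ m.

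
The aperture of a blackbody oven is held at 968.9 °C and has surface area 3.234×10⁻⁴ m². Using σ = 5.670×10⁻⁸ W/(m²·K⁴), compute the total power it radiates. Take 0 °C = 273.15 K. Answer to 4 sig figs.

P ≈ 43.64 W

T = 968.9 °C + 273.15 = 1242.05 K.
Area A = 3.234×10⁻⁴ m².
P = σAT⁴ = 5.670×10⁻⁸ × 3.234×10⁻⁴ × (1242.05)⁴ = 43.64 W.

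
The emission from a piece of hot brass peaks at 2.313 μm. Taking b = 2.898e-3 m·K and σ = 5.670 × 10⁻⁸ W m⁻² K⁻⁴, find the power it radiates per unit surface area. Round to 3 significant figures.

I ≈ 1.40×10⁵ W/m²

Wien's law: T = b/λ_max = 2.898×10⁻³/2.313×10⁻⁶ = 1252.92 K.
Then I = σT⁴ = 5.670×10⁻⁸×(1252.92)⁴ = 1.40×10⁵ W/m².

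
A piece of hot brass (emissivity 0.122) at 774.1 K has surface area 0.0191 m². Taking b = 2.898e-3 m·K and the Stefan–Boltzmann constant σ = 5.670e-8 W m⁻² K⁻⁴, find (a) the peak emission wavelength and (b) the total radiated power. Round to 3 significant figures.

(a) λ_max = b/T = 2.898×10⁻³/774.1 = 3.744×10⁻⁶ m = 3.74 μm.
Area A = 0.0191 m².
(b) P = εσAT⁴ = 0.122×5.670×10⁻⁸×0.0191×(774.1)⁴ = 47.4 W.

λ_max ≈ 3.74 μm; P ≈ 47.4 W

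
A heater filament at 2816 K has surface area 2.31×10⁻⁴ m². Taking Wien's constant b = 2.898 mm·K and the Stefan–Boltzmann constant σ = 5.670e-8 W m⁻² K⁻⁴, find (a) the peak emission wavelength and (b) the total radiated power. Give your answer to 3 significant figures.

λ_max ≈ 1.03×10³ nm; P ≈ 824 W

(a) λ_max = b/T = 2.898×10⁻³/2816 = 1.029×10⁻⁶ m = 1.03×10³ nm.
Area A = 2.31×10⁻⁴ m².
(b) P = σAT⁴ = 5.670×10⁻⁸×2.31×10⁻⁴×(2816)⁴ = 824 W.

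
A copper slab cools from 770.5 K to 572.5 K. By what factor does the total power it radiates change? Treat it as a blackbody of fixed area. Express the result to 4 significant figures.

P ∝ T⁴, so P₂/P₁ = (T₂/T₁)⁴ = (572.5/770.5)⁴ = (0.743024)⁴ = 0.3048.

P₂/P₁ ≈ 0.3048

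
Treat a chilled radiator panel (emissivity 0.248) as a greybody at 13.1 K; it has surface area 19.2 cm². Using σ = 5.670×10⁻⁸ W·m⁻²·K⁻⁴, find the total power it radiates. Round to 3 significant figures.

Area A = 19.2 cm² = 1.92×10⁻³ m².
P = εσAT⁴ = 0.248 × 5.670×10⁻⁸ × 1.92×10⁻³ × (13.1)⁴ = 7.95×10⁻⁷ W.

P ≈ 7.95×10⁻⁷ W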